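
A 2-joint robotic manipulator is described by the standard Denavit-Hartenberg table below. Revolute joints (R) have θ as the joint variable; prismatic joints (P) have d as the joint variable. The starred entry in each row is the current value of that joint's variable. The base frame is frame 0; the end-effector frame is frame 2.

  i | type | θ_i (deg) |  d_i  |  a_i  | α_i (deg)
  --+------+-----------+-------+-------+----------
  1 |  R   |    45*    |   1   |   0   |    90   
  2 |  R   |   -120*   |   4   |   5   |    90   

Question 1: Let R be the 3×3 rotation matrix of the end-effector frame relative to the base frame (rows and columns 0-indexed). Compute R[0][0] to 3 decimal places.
-0.354

End-effector x-axis (col 0 of R) = (-0.3536,-0.3536,-0.8660)
R[0][0] = -0.3536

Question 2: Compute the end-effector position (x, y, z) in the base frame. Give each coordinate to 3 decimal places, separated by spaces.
after link 1: o_1 = (0.0000, 0.0000, 1.0000)
after link 2: o_2 = (1.0607, -4.5962, -3.3301)

1.061 -4.596 -3.330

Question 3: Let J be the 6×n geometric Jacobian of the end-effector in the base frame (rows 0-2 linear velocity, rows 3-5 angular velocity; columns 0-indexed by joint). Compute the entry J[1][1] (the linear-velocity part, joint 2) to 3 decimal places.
3.062

axis z_1 = (0.7071,-0.7071,0.0000); lever o_n−o_1 = (1.0607,-4.5962,-4.3301)
cross product → J_v[:, 1] = (3.0619,3.0619,-2.5000)
J_ω[:, 1] = z_1
entry J[1][1] = 3.0619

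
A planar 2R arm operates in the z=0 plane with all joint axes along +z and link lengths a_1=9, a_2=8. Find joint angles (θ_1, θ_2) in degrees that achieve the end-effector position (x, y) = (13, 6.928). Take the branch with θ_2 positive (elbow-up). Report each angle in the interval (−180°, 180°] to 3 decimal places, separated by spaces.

-0.001 60.001

cos θ_2 = (216.9972−9²−8²)/(2·9·8) = 0.5000; θ_2 = 60.0013° (elbow-up)
β = atan2(6.9280,13.0000) = 28.0542°; ψ = atan2(6.9283,12.9998) = 28.0555°
θ_1 = β − ψ = -0.0013°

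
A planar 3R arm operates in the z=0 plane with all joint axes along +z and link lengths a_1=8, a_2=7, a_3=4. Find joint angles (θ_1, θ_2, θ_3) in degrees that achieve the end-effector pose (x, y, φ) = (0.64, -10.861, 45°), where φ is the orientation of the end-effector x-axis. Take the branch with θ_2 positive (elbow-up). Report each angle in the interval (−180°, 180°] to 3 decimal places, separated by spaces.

-120.003 45.005 119.998

wrist centre = target − a_3·(cos φ, sin φ) = (-2.1884, -13.6894)
cos θ_2 = (192.1896−8²−7²)/(2·8·7) = 0.7071; θ_2 = 45.0046° (elbow-up)
β = atan2(-13.6894,-2.1884) = -99.0826°; ψ = atan2(4.9501,12.9494) = 20.9203°
θ_1 = β − ψ = -120.0029°
θ_3 = φ − θ_1 − θ_2 = 119.9984° (wrapped to (-180°,180°])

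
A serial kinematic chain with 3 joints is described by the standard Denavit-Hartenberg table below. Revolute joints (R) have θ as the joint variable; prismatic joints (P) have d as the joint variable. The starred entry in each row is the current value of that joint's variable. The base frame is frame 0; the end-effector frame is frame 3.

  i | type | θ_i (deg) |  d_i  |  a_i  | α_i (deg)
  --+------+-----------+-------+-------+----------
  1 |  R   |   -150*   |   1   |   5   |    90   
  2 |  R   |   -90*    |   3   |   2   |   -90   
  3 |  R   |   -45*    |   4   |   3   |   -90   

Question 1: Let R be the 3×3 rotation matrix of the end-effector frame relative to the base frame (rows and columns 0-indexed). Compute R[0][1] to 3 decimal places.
0.866

End-effector y-axis (col 1 of R) = (0.8660,0.5000,-0.0000)
R[0][1] = 0.8660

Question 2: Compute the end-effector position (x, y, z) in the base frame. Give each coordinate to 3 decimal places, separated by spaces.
-10.355 -0.065 -3.121

after link 1: o_1 = (-4.3301, -2.5000, 1.0000)
after link 2: o_2 = (-5.8301, 0.0981, -1.0000)
after link 3: o_3 = (-10.3549, -0.0648, -3.1213)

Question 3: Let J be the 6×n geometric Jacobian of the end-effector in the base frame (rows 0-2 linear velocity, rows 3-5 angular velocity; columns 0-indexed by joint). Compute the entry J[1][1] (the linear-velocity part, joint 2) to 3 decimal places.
axis z_1 = (-0.5000,0.8660,0.0000); lever o_n−o_1 = (-6.0248,2.4352,-4.1213)
cross product → J_v[:, 1] = (-3.5692,-2.0607,4.0000)
J_ω[:, 1] = z_1
entry J[1][1] = -2.0607

-2.061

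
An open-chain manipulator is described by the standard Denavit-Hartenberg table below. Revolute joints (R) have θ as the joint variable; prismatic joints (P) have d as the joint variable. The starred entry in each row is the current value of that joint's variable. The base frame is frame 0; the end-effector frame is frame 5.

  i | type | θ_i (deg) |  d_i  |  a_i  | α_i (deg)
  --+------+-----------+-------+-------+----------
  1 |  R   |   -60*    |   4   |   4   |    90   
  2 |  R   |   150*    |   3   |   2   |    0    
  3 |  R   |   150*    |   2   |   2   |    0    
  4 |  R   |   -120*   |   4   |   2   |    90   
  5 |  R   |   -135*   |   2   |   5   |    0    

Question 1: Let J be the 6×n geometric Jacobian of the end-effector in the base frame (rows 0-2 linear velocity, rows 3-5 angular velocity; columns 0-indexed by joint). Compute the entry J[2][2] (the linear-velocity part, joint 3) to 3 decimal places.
axis z_2 = (-0.8660,-0.5000,0.0000); lever o_n−o_2 = (-0.8665,-3.4281,0.2679)
cross product → J_v[:, 2] = (-0.1340,0.2321,2.5355)
J_ω[:, 2] = z_2
entry J[2][2] = 2.5355

2.536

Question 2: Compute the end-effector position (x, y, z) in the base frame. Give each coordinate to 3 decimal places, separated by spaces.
-2.331 -6.892 5.268

after link 1: o_1 = (2.0000, -3.4641, 4.0000)
after link 2: o_2 = (-1.4641, -3.4641, 5.0000)
after link 3: o_3 = (-2.6962, -5.3301, 3.2679)
after link 4: o_4 = (-7.1603, -5.5981, 3.2679)
after link 5: o_5 = (-2.3306, -6.8922, 5.2679)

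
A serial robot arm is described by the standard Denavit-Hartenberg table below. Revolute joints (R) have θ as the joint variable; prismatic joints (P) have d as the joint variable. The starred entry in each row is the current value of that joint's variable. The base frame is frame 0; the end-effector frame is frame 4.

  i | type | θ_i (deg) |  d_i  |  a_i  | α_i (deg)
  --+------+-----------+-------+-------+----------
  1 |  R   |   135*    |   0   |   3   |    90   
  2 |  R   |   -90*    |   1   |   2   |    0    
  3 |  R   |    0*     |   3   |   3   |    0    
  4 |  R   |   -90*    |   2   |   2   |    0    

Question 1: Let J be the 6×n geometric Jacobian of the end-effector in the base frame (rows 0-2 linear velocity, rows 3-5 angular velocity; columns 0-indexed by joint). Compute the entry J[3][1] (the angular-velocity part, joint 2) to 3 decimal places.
0.707

axis z_1 = (0.7071,0.7071,0.0000); lever o_n−o_1 = (5.6569,2.8284,-5.0000)
cross product → J_v[:, 1] = (-3.5355,3.5355,-2.0000)
J_ω[:, 1] = z_1
entry J[3][1] = 0.7071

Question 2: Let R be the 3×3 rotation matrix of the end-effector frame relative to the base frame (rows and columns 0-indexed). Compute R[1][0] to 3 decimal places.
-0.707

End-effector x-axis (col 0 of R) = (0.7071,-0.7071,-0.0000)
R[1][0] = -0.7071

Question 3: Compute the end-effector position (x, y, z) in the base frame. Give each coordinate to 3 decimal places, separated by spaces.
3.536 4.950 -5.000

after link 1: o_1 = (-2.1213, 2.1213, 0.0000)
after link 2: o_2 = (-1.4142, 2.8284, -2.0000)
after link 3: o_3 = (0.7071, 4.9497, -5.0000)
after link 4: o_4 = (3.5355, 4.9497, -5.0000)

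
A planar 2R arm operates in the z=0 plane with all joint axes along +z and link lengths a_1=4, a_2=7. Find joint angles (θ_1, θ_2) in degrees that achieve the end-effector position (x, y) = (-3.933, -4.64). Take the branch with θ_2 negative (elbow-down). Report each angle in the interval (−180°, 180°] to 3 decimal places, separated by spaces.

cos θ_2 = (36.9981−4²−7²)/(2·4·7) = -0.5000; θ_2 = -120.0023° (elbow-down)
β = atan2(-4.6400,-3.9330) = -130.2856°; ψ = atan2(-6.0620,0.4998) = -85.2871°
θ_1 = β − ψ = -44.9985°

-44.998 -120.002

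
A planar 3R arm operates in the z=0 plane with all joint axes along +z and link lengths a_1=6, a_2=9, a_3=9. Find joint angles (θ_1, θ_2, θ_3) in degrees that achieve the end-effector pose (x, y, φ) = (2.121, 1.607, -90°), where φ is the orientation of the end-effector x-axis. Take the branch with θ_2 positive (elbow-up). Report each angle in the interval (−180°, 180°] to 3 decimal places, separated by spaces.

22.385 89.996 157.619

wrist centre = target − a_3·(cos φ, sin φ) = (2.1210, 10.6070)
cos θ_2 = (117.0071−6²−9²)/(2·6·9) = 0.0001; θ_2 = 89.9962° (elbow-up)
β = atan2(10.6070,2.1210) = 78.6921°; ψ = atan2(9.0000,6.0006) = 56.3073°
θ_1 = β − ψ = 22.3848°
θ_3 = φ − θ_1 − θ_2 = 157.6189° (wrapped to (-180°,180°])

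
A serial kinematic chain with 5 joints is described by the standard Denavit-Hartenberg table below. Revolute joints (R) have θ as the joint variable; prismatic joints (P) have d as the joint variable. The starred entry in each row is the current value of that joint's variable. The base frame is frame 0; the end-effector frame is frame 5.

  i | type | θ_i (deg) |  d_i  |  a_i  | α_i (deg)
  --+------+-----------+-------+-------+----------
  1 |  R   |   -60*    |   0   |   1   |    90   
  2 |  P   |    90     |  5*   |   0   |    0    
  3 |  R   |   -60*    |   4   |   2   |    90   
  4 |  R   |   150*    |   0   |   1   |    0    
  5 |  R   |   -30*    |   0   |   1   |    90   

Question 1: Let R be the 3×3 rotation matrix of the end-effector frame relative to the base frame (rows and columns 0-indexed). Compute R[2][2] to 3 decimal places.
End-effector z-axis (col 2 of R) = (-0.0580,-0.8995,0.4330)
R[2][2] = 0.4330

0.433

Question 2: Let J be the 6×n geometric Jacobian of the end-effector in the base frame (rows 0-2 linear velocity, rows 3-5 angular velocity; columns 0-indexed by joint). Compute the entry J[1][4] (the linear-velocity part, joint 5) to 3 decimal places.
axis z_4 = (0.2500,-0.4330,-0.8660); lever o_n−o_4 = (-0.9665,-0.0580,-0.2500)
cross product → J_v[:, 4] = (0.0580,0.8995,-0.4330)
J_ω[:, 4] = z_4
entry J[1][4] = 0.8995

0.900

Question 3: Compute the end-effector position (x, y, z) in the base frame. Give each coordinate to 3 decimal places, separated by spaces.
after link 1: o_1 = (0.5000, -0.8660, 0.0000)
after link 2: o_2 = (-3.8301, -3.3660, 0.0000)
after link 3: o_3 = (-6.4282, -6.8660, 1.0000)
after link 4: o_4 = (-7.2362, -6.4665, 0.5670)
after link 5: o_5 = (-8.2027, -6.5245, 0.3170)

-8.203 -6.525 0.317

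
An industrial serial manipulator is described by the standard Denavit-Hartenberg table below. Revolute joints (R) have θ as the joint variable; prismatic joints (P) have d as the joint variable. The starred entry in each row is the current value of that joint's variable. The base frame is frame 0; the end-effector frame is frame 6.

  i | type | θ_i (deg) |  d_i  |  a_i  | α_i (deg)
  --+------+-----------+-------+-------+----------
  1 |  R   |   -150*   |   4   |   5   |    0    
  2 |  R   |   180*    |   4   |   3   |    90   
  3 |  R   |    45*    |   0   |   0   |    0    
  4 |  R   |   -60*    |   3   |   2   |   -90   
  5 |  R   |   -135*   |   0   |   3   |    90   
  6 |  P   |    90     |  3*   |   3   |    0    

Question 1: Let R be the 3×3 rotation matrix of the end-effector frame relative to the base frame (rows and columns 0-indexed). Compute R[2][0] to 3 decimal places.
0.966

End-effector x-axis (col 0 of R) = (0.2241,0.1294,0.9659)
R[2][0] = 0.9659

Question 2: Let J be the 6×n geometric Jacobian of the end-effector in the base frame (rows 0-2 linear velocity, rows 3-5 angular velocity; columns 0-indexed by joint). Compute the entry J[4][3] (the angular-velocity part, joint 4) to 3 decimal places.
-0.866

axis z_3 = (0.5000,-0.8660,0.0000); lever o_n−o_3 = (0.2964,-3.2930,3.4782)
cross product → J_v[:, 3] = (-3.0122,-1.7391,-1.3898)
J_ω[:, 3] = z_3
entry J[4][3] = -0.8660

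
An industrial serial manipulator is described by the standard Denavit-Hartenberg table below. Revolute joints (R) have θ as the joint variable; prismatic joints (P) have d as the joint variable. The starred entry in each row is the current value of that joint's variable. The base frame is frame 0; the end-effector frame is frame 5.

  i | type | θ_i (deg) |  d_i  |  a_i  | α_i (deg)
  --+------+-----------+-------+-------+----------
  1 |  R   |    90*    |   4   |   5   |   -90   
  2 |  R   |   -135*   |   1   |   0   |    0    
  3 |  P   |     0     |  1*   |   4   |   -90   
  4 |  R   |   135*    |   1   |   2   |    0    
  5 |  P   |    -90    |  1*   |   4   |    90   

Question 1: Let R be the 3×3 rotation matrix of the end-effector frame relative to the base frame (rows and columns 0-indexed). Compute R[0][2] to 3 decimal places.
End-effector z-axis (col 2 of R) = (-0.7071,-0.5000,0.5000)
R[0][2] = -0.7071

-0.707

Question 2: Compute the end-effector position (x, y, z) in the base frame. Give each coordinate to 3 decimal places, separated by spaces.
2.243 2.586 9.243

after link 1: o_1 = (0.0000, 5.0000, 4.0000)
after link 2: o_2 = (-1.0000, 5.0000, 4.0000)
after link 3: o_3 = (-2.0000, 2.1716, 6.8284)
after link 4: o_4 = (-0.5858, 3.8787, 6.5355)
after link 5: o_5 = (2.2426, 2.5858, 9.2426)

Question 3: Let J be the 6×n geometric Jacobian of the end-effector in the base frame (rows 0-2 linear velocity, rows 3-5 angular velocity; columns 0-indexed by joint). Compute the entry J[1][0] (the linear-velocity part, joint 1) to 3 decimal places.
2.243

axis z_0 = ẑ; lever o_n−o_0 = (2.2426,2.5858,9.2426)
cross product → J_v[:, 0] = (-2.5858,2.2426,0.0000)
J_ω[:, 0] = z_0
entry J[1][0] = 2.2426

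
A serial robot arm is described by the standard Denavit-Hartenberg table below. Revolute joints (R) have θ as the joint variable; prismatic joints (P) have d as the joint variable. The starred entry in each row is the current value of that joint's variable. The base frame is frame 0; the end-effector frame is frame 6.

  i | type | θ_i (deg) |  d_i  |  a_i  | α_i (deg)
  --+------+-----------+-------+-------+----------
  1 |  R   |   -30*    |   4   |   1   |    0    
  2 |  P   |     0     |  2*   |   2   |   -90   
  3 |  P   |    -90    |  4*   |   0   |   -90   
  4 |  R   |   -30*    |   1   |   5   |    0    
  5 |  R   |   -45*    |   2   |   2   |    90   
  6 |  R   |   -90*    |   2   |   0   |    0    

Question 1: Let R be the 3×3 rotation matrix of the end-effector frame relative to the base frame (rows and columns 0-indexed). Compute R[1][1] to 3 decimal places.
0.837

End-effector y-axis (col 1 of R) = (0.4830,0.8365,0.2588)
R[1][1] = 0.8365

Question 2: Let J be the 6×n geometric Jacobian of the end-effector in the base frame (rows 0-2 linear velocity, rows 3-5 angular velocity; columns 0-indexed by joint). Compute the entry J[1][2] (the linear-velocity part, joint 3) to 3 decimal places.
prismatic axis z_2 = (0.5000,0.8660,0.0000)
J_v[:, 2] = z_2; J_ω[:, 2] = (0,0,0)
entry J[1][2] = 0.8660

0.866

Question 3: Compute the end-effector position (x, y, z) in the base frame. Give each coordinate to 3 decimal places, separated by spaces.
after link 1: o_1 = (0.8660, -0.5000, 4.0000)
after link 2: o_2 = (2.5981, -1.5000, 6.0000)
after link 3: o_3 = (4.5981, 1.9641, 6.0000)
after link 4: o_4 = (6.7141, 3.6292, 10.3301)
after link 5: o_5 = (9.4121, 4.3022, 10.8478)
after link 6: o_6 = (9.6709, 4.7505, 8.9159)

9.671 4.750 8.916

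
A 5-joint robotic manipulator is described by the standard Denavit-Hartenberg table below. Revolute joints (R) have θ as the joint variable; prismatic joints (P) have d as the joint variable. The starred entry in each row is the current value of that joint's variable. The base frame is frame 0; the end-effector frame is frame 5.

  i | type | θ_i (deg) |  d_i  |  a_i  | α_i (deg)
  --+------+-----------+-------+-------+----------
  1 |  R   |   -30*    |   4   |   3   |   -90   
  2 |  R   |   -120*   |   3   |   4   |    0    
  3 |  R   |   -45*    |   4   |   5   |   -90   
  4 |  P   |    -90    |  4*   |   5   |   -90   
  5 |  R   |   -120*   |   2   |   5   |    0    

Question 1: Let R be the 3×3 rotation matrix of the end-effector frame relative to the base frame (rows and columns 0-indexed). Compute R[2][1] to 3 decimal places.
0.483

End-effector y-axis (col 1 of R) = (0.5451,0.6853,0.4830)
R[2][1] = 0.4830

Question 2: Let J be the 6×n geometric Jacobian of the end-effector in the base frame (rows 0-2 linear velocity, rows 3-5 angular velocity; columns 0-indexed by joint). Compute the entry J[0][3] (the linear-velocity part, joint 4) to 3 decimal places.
0.224

prismatic axis z_3 = (0.2241,-0.1294,0.9659)
J_v[:, 3] = z_3; J_ω[:, 3] = (0,0,0)
entry J[0][3] = 0.2241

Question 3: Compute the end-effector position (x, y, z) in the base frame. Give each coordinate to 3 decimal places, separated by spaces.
after link 1: o_1 = (2.5981, -1.5000, 4.0000)
after link 2: o_2 = (2.3660, 2.0981, 7.4641)
after link 3: o_3 = (0.1834, 7.9770, 8.7582)
after link 4: o_4 = (3.5800, 11.7895, 12.6219)
after link 5: o_5 = (1.6276, 10.0300, 17.3221)

1.628 10.030 17.322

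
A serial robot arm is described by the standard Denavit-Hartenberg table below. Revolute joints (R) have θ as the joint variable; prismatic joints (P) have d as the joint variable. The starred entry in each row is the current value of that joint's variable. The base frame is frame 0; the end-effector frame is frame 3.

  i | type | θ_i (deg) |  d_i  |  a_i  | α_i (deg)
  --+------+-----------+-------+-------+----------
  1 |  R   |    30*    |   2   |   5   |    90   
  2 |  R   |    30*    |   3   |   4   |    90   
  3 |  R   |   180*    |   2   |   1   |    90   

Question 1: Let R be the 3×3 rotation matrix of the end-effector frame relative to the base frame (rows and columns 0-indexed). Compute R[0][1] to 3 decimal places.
End-effector y-axis (col 1 of R) = (0.4330,0.2500,-0.8660)
R[0][1] = 0.4330

0.433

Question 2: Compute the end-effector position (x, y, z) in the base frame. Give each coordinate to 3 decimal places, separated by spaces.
8.946 1.701 1.768

after link 1: o_1 = (4.3301, 2.5000, 2.0000)
after link 2: o_2 = (8.8301, 1.6340, 4.0000)
after link 3: o_3 = (8.9462, 1.7010, 1.7679)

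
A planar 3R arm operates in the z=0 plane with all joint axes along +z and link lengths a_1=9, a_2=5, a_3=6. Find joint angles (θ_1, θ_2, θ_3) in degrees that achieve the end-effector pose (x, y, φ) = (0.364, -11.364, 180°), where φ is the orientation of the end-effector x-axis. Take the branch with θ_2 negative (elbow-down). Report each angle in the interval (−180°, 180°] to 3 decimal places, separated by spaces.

wrist centre = target − a_3·(cos φ, sin φ) = (6.3640, -11.3640)
cos θ_2 = (169.6410−9²−5²)/(2·9·5) = 0.7071; θ_2 = -44.9988° (elbow-down)
β = atan2(-11.3640,6.3640) = -60.7506°; ψ = atan2(-3.5355,12.5356) = -15.7502°
θ_1 = β − ψ = -45.0004°
θ_3 = φ − θ_1 − θ_2 = -90.0009° (wrapped to (-180°,180°])

-45.000 -44.999 -90.001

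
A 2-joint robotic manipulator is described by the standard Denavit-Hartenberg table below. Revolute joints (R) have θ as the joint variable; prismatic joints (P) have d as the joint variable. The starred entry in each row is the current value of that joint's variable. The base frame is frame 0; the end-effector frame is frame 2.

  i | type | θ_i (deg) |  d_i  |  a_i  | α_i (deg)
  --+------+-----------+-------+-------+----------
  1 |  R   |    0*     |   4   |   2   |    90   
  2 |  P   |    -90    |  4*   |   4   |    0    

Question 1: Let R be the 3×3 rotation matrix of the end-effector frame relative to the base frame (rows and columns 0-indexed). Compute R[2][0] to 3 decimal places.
-1.000

End-effector x-axis (col 0 of R) = (0.0000,-0.0000,-1.0000)
R[2][0] = -1.0000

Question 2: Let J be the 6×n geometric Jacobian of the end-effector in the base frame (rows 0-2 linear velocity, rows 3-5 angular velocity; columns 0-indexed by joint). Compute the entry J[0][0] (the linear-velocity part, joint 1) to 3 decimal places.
axis z_0 = ẑ; lever o_n−o_0 = (2.0000,-4.0000,0.0000)
cross product → J_v[:, 0] = (4.0000,2.0000,-0.0000)
J_ω[:, 0] = z_0
entry J[0][0] = 4.0000

4.000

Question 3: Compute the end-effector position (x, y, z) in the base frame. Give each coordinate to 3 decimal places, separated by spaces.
2.000 -4.000 0.000

after link 1: o_1 = (2.0000, 0.0000, 4.0000)
after link 2: o_2 = (2.0000, -4.0000, 0.0000)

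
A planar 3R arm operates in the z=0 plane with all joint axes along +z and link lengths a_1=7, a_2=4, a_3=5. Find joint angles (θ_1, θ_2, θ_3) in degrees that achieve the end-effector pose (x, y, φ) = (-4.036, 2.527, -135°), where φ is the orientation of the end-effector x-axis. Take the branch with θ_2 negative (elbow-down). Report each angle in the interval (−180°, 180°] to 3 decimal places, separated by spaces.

wrist centre = target − a_3·(cos φ, sin φ) = (-0.5005, 6.0625)
cos θ_2 = (37.0048−7²−4²)/(2·7·4) = -0.4999; θ_2 = -119.9943° (elbow-down)
β = atan2(6.0625,-0.5005) = 94.7191°; ψ = atan2(-3.4643,5.0003) = -34.7147°
θ_1 = β − ψ = 129.4338°
θ_3 = φ − θ_1 − θ_2 = -144.4395° (wrapped to (-180°,180°])

129.434 -119.994 -144.439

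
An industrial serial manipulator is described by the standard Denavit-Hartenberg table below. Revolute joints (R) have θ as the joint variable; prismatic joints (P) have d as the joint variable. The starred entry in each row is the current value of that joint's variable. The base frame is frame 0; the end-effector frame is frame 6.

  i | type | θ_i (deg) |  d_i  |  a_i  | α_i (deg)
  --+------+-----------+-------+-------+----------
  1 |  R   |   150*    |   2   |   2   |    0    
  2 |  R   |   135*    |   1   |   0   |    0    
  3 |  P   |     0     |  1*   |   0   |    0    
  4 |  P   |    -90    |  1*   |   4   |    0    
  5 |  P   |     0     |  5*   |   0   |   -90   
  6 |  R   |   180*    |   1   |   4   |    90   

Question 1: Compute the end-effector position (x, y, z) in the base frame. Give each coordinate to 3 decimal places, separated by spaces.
after link 1: o_1 = (-1.7321, 1.0000, 2.0000)
after link 2: o_2 = (-1.7321, 1.0000, 3.0000)
after link 3: o_3 = (-1.7321, 1.0000, 4.0000)
after link 4: o_4 = (-5.5958, -0.0353, 5.0000)
after link 5: o_5 = (-5.5958, -0.0353, 10.0000)
after link 6: o_6 = (-1.4732, 0.0341, 10.0000)

-1.473 0.034 10.000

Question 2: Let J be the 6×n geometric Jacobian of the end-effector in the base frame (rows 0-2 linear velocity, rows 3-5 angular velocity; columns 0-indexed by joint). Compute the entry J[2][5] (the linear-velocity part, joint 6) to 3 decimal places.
4.000

axis z_5 = (0.2588,-0.9659,0.0000); lever o_n−o_5 = (4.1225,0.0694,0.0000)
cross product → J_v[:, 5] = (-0.0000,0.0000,4.0000)
J_ω[:, 5] = z_5
entry J[2][5] = 4.0000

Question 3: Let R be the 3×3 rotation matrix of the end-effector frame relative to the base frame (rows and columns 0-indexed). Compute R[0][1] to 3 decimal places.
End-effector y-axis (col 1 of R) = (0.2588,-0.9659,0.0000)
R[0][1] = 0.2588

0.259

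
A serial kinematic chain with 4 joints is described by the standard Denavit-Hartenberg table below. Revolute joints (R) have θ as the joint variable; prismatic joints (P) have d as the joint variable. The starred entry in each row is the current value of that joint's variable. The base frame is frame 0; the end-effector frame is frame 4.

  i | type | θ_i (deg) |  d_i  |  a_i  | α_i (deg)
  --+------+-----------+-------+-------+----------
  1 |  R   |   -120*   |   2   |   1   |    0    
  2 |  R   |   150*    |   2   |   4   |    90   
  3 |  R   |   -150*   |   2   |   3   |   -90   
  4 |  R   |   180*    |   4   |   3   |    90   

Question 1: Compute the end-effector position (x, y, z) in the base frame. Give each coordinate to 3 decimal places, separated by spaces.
after link 1: o_1 = (-0.5000, -0.8660, 2.0000)
after link 2: o_2 = (2.9641, 1.1340, 4.0000)
after link 3: o_3 = (1.7141, -1.8971, 2.5000)
after link 4: o_4 = (5.6962, 0.4019, 0.5359)

5.696 0.402 0.536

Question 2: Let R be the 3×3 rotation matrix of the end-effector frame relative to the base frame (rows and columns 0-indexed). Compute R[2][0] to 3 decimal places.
0.500

End-effector x-axis (col 0 of R) = (0.7500,0.4330,0.5000)
R[2][0] = 0.5000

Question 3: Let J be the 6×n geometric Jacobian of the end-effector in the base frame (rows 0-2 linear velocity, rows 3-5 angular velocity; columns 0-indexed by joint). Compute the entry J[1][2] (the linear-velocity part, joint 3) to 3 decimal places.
1.732

axis z_2 = (0.5000,-0.8660,0.0000); lever o_n−o_2 = (2.7321,-0.7321,-3.4641)
cross product → J_v[:, 2] = (3.0000,1.7321,2.0000)
J_ω[:, 2] = z_2
entry J[1][2] = 1.7321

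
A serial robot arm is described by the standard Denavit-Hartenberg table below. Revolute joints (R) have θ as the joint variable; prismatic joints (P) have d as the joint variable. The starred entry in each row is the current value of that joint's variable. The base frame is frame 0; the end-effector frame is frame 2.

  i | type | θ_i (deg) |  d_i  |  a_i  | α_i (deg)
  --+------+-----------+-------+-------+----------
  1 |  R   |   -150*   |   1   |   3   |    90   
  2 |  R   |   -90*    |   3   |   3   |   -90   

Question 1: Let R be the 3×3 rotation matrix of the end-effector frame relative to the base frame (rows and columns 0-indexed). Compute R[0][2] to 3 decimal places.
End-effector z-axis (col 2 of R) = (-0.8660,-0.5000,0.0000)
R[0][2] = -0.8660

-0.866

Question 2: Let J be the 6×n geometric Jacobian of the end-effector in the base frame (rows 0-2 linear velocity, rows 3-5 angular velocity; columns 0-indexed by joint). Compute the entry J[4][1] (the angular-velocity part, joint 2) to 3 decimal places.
0.866

axis z_1 = (-0.5000,0.8660,0.0000); lever o_n−o_1 = (-1.5000,2.5981,-3.0000)
cross product → J_v[:, 1] = (-2.5981,-1.5000,0.0000)
J_ω[:, 1] = z_1
entry J[4][1] = 0.8660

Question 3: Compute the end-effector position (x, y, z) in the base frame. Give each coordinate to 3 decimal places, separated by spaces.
after link 1: o_1 = (-2.5981, -1.5000, 1.0000)
after link 2: o_2 = (-4.0981, 1.0981, -2.0000)

-4.098 1.098 -2.000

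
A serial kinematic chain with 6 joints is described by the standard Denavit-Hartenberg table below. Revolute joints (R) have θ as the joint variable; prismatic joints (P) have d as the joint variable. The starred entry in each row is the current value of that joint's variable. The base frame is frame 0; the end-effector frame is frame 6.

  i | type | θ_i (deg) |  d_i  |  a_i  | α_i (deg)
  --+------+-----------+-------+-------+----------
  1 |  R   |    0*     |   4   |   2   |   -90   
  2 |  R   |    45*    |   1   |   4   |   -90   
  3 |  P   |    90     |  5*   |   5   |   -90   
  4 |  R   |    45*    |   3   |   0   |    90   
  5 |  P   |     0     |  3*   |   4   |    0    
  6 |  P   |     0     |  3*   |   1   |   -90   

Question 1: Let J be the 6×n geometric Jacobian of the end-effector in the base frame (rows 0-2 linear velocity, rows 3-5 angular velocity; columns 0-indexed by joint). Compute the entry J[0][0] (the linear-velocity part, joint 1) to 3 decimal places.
axis z_0 = ẑ; lever o_n−o_0 = (-1.3284,-11.7782,-0.7426)
cross product → J_v[:, 0] = (11.7782,-1.3284,0.0000)
J_ω[:, 0] = z_0
entry J[0][0] = 11.7782

11.778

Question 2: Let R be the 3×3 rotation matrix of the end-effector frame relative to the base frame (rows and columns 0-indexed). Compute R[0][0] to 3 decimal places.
0.500

End-effector x-axis (col 0 of R) = (0.5000,-0.7071,0.5000)
R[0][0] = 0.5000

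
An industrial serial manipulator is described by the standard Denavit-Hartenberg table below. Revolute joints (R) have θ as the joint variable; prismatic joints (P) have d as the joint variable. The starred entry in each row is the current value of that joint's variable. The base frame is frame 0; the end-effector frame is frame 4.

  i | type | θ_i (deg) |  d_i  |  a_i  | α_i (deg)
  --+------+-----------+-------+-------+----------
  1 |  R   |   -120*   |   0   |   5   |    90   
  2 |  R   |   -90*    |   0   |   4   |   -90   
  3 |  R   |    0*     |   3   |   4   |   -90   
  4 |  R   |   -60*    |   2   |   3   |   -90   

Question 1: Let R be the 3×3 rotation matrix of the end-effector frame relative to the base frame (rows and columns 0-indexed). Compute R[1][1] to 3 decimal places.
End-effector y-axis (col 1 of R) = (-0.8660,0.5000,0.0000)
R[1][1] = 0.5000

0.500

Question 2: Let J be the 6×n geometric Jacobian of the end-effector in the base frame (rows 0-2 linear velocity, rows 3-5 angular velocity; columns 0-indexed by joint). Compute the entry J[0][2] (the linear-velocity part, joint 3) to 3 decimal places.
4.763

axis z_2 = (-0.5000,-0.8660,0.0000); lever o_n−o_2 = (-1.0670,-5.8481,-5.5000)
cross product → J_v[:, 2] = (4.7631,-2.7500,2.0000)
J_ω[:, 2] = z_2
entry J[0][2] = 4.7631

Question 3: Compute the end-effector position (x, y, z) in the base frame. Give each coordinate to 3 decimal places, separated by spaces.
after link 1: o_1 = (-2.5000, -4.3301, 0.0000)
after link 2: o_2 = (-2.5000, -4.3301, -4.0000)
after link 3: o_3 = (-4.0000, -6.9282, -8.0000)
after link 4: o_4 = (-3.5670, -10.1782, -9.5000)

-3.567 -10.178 -9.500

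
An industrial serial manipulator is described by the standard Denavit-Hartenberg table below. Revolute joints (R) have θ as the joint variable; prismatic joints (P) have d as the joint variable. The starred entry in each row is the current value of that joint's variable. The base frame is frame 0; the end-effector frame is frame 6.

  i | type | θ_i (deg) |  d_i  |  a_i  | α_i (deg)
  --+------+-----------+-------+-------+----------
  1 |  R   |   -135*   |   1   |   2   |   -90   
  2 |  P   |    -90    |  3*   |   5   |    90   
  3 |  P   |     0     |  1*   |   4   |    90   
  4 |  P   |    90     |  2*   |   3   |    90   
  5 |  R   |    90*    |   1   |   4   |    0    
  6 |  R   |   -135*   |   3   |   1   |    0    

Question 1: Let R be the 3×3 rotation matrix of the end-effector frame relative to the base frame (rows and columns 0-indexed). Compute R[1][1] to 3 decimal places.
End-effector y-axis (col 1 of R) = (-0.0000,1.0000,-0.0000)
R[1][1] = 1.0000

1.000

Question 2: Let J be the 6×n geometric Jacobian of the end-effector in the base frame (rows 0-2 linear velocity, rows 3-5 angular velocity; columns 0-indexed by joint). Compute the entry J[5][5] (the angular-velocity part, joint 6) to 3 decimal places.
1.000

axis z_5 = (-0.0000,-0.0000,1.0000); lever o_n−o_5 = (1.0000,0.0000,3.0000)
cross product → J_v[:, 5] = (-0.0000,1.0000,0.0000)
J_ω[:, 5] = z_5
entry J[5][5] = 1.0000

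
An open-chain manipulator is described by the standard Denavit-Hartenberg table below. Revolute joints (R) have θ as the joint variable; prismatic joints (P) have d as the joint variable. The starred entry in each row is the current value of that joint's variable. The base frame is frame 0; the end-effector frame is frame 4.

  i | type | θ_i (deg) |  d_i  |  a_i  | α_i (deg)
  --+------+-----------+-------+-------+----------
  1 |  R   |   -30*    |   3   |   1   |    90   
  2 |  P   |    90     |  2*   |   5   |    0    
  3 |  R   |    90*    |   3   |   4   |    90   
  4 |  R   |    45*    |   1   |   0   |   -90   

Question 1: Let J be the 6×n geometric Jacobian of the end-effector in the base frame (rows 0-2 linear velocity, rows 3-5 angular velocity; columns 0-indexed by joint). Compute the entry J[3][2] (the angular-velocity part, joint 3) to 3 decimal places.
axis z_2 = (-0.5000,-0.8660,0.0000); lever o_n−o_2 = (-4.9641,-0.5981,1.0000)
cross product → J_v[:, 2] = (-0.8660,0.5000,-4.0000)
J_ω[:, 2] = z_2
entry J[3][2] = -0.5000

-0.500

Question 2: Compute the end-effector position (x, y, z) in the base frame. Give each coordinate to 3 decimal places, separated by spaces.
-5.098 -2.830 9.000

after link 1: o_1 = (0.8660, -0.5000, 3.0000)
after link 2: o_2 = (-0.1340, -2.2321, 8.0000)
after link 3: o_3 = (-5.0981, -2.8301, 8.0000)
after link 4: o_4 = (-5.0981, -2.8301, 9.0000)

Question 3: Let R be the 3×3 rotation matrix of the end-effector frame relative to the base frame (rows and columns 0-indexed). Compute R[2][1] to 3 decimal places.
-1.000

End-effector y-axis (col 1 of R) = (-0.0000,0.0000,-1.0000)
R[2][1] = -1.0000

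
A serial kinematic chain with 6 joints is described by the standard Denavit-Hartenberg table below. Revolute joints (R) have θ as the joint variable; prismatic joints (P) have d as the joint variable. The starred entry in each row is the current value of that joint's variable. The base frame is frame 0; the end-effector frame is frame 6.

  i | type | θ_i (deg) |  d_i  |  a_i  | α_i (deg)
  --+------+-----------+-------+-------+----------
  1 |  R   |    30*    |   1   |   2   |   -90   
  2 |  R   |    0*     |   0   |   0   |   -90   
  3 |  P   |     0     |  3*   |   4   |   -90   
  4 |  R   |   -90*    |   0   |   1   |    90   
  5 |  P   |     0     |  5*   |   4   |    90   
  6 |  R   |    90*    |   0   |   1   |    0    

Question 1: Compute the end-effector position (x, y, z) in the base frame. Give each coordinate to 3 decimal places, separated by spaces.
after link 1: o_1 = (1.7321, 1.0000, 1.0000)
after link 2: o_2 = (1.7321, 1.0000, 1.0000)
after link 3: o_3 = (5.1962, 3.0000, -2.0000)
after link 4: o_4 = (5.1962, 3.0000, -3.0000)
after link 5: o_5 = (0.8660, 0.5000, -7.0000)
after link 6: o_6 = (-0.0000, 0.0000, -7.0000)

-0.000 0.000 -7.000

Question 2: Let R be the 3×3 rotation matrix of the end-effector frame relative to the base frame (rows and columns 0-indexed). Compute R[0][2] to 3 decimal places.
End-effector z-axis (col 2 of R) = (-0.5000,0.8660,0.0000)
R[0][2] = -0.5000

-0.500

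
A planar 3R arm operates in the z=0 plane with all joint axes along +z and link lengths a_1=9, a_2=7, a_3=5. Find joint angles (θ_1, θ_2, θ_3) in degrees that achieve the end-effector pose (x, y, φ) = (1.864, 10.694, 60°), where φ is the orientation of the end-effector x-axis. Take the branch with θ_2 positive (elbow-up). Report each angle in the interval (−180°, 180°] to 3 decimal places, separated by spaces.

wrist centre = target − a_3·(cos φ, sin φ) = (-0.6360, 6.3639)
cos θ_2 = (40.9034−9²−7²)/(2·9·7) = -0.7071; θ_2 = 135.0008° (elbow-up)
β = atan2(6.3639,-0.6360) = 95.7071°; ψ = atan2(4.9497,4.0502) = 50.7075°
θ_1 = β − ψ = 44.9996°
θ_3 = φ − θ_1 − θ_2 = -120.0004° (wrapped to (-180°,180°])

45.000 135.001 -120.000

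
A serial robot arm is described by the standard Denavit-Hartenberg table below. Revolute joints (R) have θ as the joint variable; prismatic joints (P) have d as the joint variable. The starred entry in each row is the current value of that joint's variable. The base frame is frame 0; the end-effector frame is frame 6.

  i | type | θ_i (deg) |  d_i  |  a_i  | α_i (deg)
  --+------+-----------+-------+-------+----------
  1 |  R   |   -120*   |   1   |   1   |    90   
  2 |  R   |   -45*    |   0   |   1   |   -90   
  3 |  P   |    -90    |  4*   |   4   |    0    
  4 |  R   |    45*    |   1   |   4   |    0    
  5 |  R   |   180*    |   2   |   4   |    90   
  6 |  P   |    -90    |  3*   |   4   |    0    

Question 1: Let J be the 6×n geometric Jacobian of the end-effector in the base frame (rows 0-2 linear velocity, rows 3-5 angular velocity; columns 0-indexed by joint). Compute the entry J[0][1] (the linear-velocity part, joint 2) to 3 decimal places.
-0.043

axis z_1 = (-0.8660,0.5000,0.0000); lever o_n−o_1 = (-3.7912,-2.8092,-0.0858)
cross product → J_v[:, 1] = (-0.0429,-0.0743,4.3284)
J_ω[:, 1] = z_1
entry J[0][1] = -0.0429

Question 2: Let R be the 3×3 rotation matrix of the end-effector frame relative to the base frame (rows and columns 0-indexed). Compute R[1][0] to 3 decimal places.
End-effector x-axis (col 0 of R) = (0.3536,0.6124,-0.7071)
R[1][0] = 0.6124

0.612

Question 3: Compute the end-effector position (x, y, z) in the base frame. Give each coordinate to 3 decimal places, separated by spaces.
-4.291 -3.675 0.914

after link 1: o_1 = (-0.5000, -0.8660, 1.0000)
after link 2: o_2 = (-0.8536, -1.4784, 0.2929)
after link 3: o_3 = (-5.7319, -1.9279, 3.1213)
after link 4: o_4 = (-9.5349, -2.8581, 1.8284)
after link 5: o_5 = (-6.7925, -3.7650, 5.2426)
after link 6: o_6 = (-4.2912, -3.6752, 0.9142)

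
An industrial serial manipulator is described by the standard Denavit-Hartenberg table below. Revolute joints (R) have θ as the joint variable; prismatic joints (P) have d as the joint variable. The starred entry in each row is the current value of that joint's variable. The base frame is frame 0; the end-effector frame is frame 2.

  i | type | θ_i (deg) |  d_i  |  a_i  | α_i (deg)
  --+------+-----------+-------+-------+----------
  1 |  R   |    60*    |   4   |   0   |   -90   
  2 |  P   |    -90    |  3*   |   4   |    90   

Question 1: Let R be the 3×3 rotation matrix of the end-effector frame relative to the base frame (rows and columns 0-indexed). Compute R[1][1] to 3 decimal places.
0.500

End-effector y-axis (col 1 of R) = (-0.8660,0.5000,0.0000)
R[1][1] = 0.5000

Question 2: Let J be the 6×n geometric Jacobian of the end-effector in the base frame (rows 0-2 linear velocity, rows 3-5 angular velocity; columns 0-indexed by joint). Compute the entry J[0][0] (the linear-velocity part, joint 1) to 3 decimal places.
-1.500

axis z_0 = ẑ; lever o_n−o_0 = (-2.5981,1.5000,8.0000)
cross product → J_v[:, 0] = (-1.5000,-2.5981,0.0000)
J_ω[:, 0] = z_0
entry J[0][0] = -1.5000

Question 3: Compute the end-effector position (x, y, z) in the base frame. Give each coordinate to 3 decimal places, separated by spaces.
after link 1: o_1 = (0.0000, 0.0000, 4.0000)
after link 2: o_2 = (-2.5981, 1.5000, 8.0000)

-2.598 1.500 8.000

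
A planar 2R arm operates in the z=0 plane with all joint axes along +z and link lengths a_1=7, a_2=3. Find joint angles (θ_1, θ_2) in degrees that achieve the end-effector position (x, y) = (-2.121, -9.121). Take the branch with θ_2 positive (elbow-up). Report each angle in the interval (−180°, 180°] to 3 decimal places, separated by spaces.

-116.187 45.014

cos θ_2 = (87.6913−7²−3²)/(2·7·3) = 0.7069; θ_2 = 45.0139° (elbow-up)
β = atan2(-9.1210,-2.1210) = -103.0909°; ψ = atan2(2.1218,9.1208) = 13.0962°
θ_1 = β − ψ = -116.1871°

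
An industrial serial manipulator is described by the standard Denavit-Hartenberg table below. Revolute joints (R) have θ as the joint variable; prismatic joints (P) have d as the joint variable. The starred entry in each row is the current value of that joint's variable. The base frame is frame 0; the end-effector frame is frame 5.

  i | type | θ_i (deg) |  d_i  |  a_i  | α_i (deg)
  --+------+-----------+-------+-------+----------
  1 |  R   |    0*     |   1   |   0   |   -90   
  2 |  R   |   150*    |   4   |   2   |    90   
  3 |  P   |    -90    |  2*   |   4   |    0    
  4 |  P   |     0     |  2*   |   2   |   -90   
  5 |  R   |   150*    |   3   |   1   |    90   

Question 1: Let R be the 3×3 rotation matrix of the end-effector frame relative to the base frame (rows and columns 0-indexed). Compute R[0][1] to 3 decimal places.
-0.866

End-effector y-axis (col 1 of R) = (-0.8660,0.0000,-0.5000)
R[0][1] = -0.8660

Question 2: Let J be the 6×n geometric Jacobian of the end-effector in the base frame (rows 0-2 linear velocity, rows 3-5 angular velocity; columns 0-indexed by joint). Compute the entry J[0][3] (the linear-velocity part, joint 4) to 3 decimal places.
0.500

prismatic axis z_3 = (0.5000,0.0000,-0.8660)
J_v[:, 3] = z_3; J_ω[:, 3] = (0,0,0)
entry J[0][3] = 0.5000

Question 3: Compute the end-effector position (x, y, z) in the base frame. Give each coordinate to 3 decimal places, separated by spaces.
-2.580 -1.134 -4.531

after link 1: o_1 = (0.0000, 0.0000, 1.0000)
after link 2: o_2 = (-1.7321, 4.0000, 0.0000)
after link 3: o_3 = (-0.7321, 0.0000, -1.7321)
after link 4: o_4 = (0.2679, -2.0000, -3.4641)
after link 5: o_5 = (-2.5801, -1.1340, -4.5311)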